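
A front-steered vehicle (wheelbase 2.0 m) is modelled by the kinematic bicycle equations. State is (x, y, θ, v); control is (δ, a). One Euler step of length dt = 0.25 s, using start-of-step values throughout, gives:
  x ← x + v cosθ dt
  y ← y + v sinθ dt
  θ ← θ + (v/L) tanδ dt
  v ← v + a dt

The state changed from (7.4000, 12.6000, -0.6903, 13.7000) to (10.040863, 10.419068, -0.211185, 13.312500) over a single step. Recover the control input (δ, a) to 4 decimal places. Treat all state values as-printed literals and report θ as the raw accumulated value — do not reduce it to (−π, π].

δ = 0.2728, a = -1.5500

a = (v'−v)/dt = (-0.387500)/0.25 = -1.5500
Δθ = θ'−θ = 0.479115;  (v·dt/L) = 13.7000·0.25/2.0 = 1.712500
tan δ = Δθ·L/(v·dt) = 0.279775  →  δ = 0.2728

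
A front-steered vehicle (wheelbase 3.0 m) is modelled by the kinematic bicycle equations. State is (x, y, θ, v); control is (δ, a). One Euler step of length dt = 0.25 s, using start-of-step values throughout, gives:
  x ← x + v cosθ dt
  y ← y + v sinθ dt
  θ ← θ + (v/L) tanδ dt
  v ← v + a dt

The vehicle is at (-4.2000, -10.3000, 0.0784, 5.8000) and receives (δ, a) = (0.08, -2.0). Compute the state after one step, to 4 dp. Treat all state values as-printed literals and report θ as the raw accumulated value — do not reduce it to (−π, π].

x' = -4.2000 + 5.8000·cos(0.0784)·0.25 = -2.7545
y' = -10.3000 + 5.8000·sin(0.0784)·0.25 = -10.1864
θ' = 0.0784 + (5.8000/3.0)·tan(0.08)·0.25 = 0.1171
v' = 5.8000 − 2.0000·0.25 = 5.3000

(-2.7545, -10.1864, 0.1171, 5.3000)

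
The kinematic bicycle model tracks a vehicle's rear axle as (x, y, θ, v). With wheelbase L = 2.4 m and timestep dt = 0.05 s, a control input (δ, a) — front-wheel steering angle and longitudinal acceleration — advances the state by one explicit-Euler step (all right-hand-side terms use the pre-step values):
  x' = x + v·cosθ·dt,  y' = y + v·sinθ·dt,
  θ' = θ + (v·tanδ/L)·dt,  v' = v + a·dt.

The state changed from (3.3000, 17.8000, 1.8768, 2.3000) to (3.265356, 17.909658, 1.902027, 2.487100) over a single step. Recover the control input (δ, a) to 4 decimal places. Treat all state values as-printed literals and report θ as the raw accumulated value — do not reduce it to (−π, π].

δ = 0.4846, a = 3.7420

a = (v'−v)/dt = (0.187100)/0.05 = 3.7420
Δθ = θ'−θ = 0.025227;  (v·dt/L) = 2.3000·0.05/2.4 = 0.047917
tan δ = Δθ·L/(v·dt) = 0.526477  →  δ = 0.4846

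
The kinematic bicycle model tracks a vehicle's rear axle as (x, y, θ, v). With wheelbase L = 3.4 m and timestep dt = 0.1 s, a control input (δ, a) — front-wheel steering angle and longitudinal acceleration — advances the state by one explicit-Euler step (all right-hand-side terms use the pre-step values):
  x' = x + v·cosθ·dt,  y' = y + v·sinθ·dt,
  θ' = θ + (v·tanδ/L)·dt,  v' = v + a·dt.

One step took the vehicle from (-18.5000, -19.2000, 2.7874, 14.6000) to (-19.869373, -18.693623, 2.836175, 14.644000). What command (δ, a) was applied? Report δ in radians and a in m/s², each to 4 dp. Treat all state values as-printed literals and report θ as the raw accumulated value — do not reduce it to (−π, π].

δ = 0.1131, a = 0.4400

a = (v'−v)/dt = (0.044000)/0.1 = 0.4400
Δθ = θ'−θ = 0.048775;  (v·dt/L) = 14.6000·0.1/3.4 = 0.429412
tan δ = Δθ·L/(v·dt) = 0.113586  →  δ = 0.1131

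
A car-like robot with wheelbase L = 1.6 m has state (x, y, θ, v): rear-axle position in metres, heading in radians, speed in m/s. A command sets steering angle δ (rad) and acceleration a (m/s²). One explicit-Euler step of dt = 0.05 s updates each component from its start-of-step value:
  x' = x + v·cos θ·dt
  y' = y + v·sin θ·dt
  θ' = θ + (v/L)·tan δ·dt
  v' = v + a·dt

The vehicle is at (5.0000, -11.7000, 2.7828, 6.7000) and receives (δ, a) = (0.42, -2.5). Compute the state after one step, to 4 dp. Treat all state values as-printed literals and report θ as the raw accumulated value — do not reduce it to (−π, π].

x' = 5.0000 + 6.7000·cos(2.7828)·0.05 = 4.6863
y' = -11.7000 + 6.7000·sin(2.7828)·0.05 = -11.5824
θ' = 2.7828 + (6.7000/1.6)·tan(0.42)·0.05 = 2.8763
v' = 6.7000 − 2.5000·0.05 = 6.5750

(4.6863, -11.5824, 2.8763, 6.5750)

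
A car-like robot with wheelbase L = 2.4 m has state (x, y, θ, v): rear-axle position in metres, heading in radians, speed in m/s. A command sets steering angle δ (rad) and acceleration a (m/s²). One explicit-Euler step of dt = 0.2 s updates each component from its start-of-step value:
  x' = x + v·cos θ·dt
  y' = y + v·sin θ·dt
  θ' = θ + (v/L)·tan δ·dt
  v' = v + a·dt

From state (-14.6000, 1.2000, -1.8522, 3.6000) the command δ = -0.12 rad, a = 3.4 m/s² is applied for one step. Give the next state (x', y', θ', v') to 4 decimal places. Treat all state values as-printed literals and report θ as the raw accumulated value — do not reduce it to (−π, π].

x' = -14.6000 + 3.6000·cos(-1.8522)·0.2 = -14.7999
y' = 1.2000 + 3.6000·sin(-1.8522)·0.2 = 0.5083
θ' = -1.8522 + (3.6000/2.4)·tan(-0.12)·0.2 = -1.8884
v' = 3.6000 + 3.4000·0.2 = 4.2800

(-14.7999, 0.5083, -1.8884, 4.2800)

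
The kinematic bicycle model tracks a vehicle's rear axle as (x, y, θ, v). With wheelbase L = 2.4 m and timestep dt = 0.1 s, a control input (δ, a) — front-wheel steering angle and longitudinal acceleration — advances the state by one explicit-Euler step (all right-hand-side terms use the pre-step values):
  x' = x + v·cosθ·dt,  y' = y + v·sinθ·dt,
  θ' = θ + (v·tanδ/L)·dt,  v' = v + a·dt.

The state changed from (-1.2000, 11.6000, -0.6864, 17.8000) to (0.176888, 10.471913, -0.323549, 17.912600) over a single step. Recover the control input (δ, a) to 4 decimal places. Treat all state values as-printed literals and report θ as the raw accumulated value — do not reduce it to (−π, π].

δ = 0.4550, a = 1.1260

a = (v'−v)/dt = (0.112600)/0.1 = 1.1260
Δθ = θ'−θ = 0.362851;  (v·dt/L) = 17.8000·0.1/2.4 = 0.741667
tan δ = Δθ·L/(v·dt) = 0.489237  →  δ = 0.4550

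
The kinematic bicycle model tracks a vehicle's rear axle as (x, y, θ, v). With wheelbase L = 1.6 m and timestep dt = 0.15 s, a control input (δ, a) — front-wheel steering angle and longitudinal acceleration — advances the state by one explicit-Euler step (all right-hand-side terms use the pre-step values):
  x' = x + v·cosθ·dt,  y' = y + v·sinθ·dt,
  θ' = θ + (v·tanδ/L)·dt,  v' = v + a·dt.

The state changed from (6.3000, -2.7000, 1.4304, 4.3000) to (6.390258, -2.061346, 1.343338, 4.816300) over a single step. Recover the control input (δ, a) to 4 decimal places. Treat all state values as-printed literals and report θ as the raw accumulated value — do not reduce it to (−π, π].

δ = -0.2127, a = 3.4420

a = (v'−v)/dt = (0.516300)/0.15 = 3.4420
Δθ = θ'−θ = -0.087062;  (v·dt/L) = 4.3000·0.15/1.6 = 0.403125
tan δ = Δθ·L/(v·dt) = -0.215968  →  δ = -0.2127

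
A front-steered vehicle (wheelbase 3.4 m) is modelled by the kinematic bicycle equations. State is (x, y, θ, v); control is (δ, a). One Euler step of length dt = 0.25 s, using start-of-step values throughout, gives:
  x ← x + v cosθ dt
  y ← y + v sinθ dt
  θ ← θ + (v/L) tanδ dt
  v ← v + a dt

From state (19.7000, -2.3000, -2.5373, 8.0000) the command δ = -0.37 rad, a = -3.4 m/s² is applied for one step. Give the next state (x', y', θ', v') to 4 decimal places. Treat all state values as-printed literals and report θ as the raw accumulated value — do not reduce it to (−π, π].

(18.0542, -3.4364, -2.7655, 7.1500)

x' = 19.7000 + 8.0000·cos(-2.5373)·0.25 = 18.0542
y' = -2.3000 + 8.0000·sin(-2.5373)·0.25 = -3.4364
θ' = -2.5373 + (8.0000/3.4)·tan(-0.37)·0.25 = -2.7655
v' = 8.0000 − 3.4000·0.25 = 7.1500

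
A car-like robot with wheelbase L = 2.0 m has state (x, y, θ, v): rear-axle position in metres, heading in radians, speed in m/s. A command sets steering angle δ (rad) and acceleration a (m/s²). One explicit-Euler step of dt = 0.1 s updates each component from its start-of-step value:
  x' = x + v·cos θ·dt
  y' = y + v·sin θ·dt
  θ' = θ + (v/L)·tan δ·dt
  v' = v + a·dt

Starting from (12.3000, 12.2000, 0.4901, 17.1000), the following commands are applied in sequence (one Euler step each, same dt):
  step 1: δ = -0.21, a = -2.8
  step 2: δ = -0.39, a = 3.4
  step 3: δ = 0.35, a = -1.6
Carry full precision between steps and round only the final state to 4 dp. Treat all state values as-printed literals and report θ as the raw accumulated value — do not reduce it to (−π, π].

(17.1264, 13.4497, 0.2754, 17.0000)

after step 1 (δ=-0.21, a=-2.8): (13.808709, 13.004921, 0.307863, 16.820000)
after step 2 (δ=-0.39, a=3.4): (15.411627, 13.514606, -0.037834, 17.160000)
after step 3 (δ=0.35, a=-1.6): (17.126399, 13.449698, 0.275360, 17.000000)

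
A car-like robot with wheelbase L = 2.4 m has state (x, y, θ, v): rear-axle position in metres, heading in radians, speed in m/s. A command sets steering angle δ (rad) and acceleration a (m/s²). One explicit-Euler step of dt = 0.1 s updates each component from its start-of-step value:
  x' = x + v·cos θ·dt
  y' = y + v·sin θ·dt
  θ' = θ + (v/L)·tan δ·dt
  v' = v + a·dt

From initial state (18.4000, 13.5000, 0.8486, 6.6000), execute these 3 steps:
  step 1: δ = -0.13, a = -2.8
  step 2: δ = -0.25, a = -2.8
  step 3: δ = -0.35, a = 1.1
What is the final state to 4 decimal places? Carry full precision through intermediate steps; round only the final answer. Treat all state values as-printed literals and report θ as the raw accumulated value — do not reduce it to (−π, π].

after step 1 (δ=-0.13, a=-2.8): (18.836283, 13.995235, 0.812647, 6.320000)
after step 2 (δ=-0.25, a=-2.8): (19.270832, 14.454136, 0.745407, 6.040000)
after step 3 (δ=-0.35, a=1.1): (19.714659, 14.863812, 0.653542, 6.150000)

(19.7147, 14.8638, 0.6535, 6.1500)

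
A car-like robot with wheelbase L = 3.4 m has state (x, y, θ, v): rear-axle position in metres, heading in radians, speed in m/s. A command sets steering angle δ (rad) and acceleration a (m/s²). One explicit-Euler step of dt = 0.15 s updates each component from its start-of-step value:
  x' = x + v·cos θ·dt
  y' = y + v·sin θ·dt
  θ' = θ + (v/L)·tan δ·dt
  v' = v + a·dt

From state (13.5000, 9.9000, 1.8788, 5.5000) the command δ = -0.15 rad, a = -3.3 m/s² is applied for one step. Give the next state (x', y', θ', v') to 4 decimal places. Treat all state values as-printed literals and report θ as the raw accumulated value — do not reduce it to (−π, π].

x' = 13.5000 + 5.5000·cos(1.8788)·0.15 = 13.2499
y' = 9.9000 + 5.5000·sin(1.8788)·0.15 = 10.6862
θ' = 1.8788 + (5.5000/3.4)·tan(-0.15)·0.15 = 1.8421
v' = 5.5000 − 3.3000·0.15 = 5.0050

(13.2499, 10.6862, 1.8421, 5.0050)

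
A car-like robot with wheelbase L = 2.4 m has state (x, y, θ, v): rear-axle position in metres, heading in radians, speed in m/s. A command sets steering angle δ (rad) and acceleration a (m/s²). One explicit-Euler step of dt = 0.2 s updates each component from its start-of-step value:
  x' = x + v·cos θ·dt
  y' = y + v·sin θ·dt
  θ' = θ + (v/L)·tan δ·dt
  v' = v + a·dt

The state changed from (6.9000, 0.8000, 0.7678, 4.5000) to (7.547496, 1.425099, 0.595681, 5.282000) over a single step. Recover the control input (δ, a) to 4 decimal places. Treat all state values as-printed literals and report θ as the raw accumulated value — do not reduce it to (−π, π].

a = (v'−v)/dt = (0.782000)/0.2 = 3.9100
Δθ = θ'−θ = -0.172119;  (v·dt/L) = 4.5000·0.2/2.4 = 0.375000
tan δ = Δθ·L/(v·dt) = -0.458984  →  δ = -0.4303

δ = -0.4303, a = 3.9100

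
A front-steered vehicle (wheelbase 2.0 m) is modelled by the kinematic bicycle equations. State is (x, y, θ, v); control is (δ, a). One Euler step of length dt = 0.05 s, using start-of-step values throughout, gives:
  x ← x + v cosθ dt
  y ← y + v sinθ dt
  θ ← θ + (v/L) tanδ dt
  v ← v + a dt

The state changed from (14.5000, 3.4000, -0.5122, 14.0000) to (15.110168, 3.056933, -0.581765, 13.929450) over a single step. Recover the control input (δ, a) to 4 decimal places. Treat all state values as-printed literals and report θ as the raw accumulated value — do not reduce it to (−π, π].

a = (v'−v)/dt = (-0.070550)/0.05 = -1.4110
Δθ = θ'−θ = -0.069565;  (v·dt/L) = 14.0000·0.05/2.0 = 0.350000
tan δ = Δθ·L/(v·dt) = -0.198757  →  δ = -0.1962

δ = -0.1962, a = -1.4110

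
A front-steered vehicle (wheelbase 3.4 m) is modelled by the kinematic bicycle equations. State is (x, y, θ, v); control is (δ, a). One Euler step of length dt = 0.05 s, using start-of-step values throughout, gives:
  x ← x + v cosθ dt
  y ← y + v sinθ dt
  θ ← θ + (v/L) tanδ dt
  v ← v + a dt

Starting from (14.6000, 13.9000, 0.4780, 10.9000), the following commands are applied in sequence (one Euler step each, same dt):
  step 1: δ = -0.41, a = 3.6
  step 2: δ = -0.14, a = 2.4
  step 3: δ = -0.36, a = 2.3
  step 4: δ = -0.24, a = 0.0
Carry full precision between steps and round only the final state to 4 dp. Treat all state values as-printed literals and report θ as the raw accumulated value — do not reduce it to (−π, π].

after step 1 (δ=-0.41, a=3.6): (15.083915, 14.150702, 0.408331, 11.080000)
after step 2 (δ=-0.14, a=2.4): (15.592367, 14.370684, 0.385369, 11.200000)
after step 3 (δ=-0.36, a=2.3): (16.111297, 14.581188, 0.323373, 11.315000)
after step 4 (δ=-0.24, a=0.0): (16.647723, 14.760965, 0.282653, 11.315000)

(16.6477, 14.7610, 0.2827, 11.3150)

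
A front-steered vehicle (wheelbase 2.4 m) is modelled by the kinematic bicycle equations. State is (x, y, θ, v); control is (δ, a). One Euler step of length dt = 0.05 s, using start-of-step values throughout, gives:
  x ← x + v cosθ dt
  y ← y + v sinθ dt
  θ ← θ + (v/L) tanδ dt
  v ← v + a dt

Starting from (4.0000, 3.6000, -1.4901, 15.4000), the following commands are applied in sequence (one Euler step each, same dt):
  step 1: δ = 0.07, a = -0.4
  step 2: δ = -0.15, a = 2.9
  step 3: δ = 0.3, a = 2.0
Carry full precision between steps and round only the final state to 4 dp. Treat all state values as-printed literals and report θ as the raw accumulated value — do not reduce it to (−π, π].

after step 1 (δ=0.07, a=-0.4): (4.062069, 2.832506, -1.467605, 15.380000)
after step 2 (δ=-0.15, a=2.9): (4.141282, 2.067596, -1.516031, 15.525000)
after step 3 (δ=0.3, a=2.0): (4.183772, 1.292510, -1.415980, 15.625000)

(4.1838, 1.2925, -1.4160, 15.6250)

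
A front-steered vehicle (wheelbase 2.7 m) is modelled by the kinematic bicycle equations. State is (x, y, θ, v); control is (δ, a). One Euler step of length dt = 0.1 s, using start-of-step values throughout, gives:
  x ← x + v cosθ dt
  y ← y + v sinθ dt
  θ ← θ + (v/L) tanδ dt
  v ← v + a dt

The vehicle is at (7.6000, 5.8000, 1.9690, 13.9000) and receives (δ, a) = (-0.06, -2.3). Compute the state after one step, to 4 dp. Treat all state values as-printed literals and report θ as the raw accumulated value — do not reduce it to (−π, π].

x' = 7.6000 + 13.9000·cos(1.9690)·0.1 = 7.0610
y' = 5.8000 + 13.9000·sin(1.9690)·0.1 = 7.0812
θ' = 1.9690 + (13.9000/2.7)·tan(-0.06)·0.1 = 1.9381
v' = 13.9000 − 2.3000·0.1 = 13.6700

(7.0610, 7.0812, 1.9381, 13.6700)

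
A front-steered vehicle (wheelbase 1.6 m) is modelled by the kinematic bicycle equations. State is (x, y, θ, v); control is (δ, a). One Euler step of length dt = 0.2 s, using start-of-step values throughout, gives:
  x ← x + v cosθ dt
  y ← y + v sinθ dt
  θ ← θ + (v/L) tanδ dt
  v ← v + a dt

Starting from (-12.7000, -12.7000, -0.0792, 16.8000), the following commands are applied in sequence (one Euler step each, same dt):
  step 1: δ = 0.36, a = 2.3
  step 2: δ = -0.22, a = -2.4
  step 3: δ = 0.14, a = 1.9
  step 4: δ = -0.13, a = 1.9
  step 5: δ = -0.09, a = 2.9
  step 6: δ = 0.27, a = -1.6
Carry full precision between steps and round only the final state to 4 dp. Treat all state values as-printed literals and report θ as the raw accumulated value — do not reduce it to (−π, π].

(6.5282, -7.2188, 0.6729, 17.8000)

after step 1 (δ=0.36, a=2.3): (-9.350533, -12.965834, 0.711246, 17.260000)
after step 2 (δ=-0.22, a=-2.4): (-6.735473, -10.712444, 0.228787, 16.780000)
after step 3 (δ=0.14, a=1.9): (-3.466923, -9.951315, 0.524371, 17.160000)
after step 4 (δ=-0.13, a=1.9): (-0.496049, -8.233021, 0.243939, 17.540000)
after step 5 (δ=-0.09, a=2.9): (2.908093, -7.385744, 0.046080, 18.120000)
after step 6 (δ=0.27, a=-1.6): (6.528246, -7.218810, 0.672937, 17.800000)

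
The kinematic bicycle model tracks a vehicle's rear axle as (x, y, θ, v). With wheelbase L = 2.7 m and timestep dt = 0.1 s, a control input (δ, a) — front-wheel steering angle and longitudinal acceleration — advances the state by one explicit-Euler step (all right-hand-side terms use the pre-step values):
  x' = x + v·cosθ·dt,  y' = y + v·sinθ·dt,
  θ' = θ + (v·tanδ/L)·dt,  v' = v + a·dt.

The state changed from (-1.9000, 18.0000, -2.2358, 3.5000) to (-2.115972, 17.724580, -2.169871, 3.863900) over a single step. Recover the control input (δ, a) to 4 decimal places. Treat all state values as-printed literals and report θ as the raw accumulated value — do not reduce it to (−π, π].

a = (v'−v)/dt = (0.363900)/0.1 = 3.6390
Δθ = θ'−θ = 0.065929;  (v·dt/L) = 3.5000·0.1/2.7 = 0.129630
tan δ = Δθ·L/(v·dt) = 0.508595  →  δ = 0.4705

δ = 0.4705, a = 3.6390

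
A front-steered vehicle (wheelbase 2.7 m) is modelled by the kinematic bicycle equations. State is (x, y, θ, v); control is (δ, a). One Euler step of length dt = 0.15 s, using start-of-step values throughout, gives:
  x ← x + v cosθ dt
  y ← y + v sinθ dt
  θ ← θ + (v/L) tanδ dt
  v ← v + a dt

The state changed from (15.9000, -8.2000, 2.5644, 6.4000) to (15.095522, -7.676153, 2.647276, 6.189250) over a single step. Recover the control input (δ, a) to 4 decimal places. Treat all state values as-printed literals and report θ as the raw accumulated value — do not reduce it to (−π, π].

δ = 0.2290, a = -1.4050

a = (v'−v)/dt = (-0.210750)/0.15 = -1.4050
Δθ = θ'−θ = 0.082876;  (v·dt/L) = 6.4000·0.15/2.7 = 0.355556
tan δ = Δθ·L/(v·dt) = 0.233089  →  δ = 0.2290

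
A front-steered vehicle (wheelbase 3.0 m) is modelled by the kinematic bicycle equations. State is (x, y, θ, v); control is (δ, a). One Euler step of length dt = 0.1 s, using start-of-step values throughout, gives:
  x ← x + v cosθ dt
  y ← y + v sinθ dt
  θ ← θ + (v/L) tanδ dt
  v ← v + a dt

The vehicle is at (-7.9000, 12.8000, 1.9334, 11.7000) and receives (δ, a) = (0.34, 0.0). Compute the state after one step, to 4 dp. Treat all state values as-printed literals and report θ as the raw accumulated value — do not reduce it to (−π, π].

x' = -7.9000 + 11.7000·cos(1.9334)·0.1 = -8.3150
y' = 12.8000 + 11.7000·sin(1.9334)·0.1 = 13.8939
θ' = 1.9334 + (11.7000/3.0)·tan(0.34)·0.1 = 2.0714
v' = 11.7000 + 0.0000·0.1 = 11.7000

(-8.3150, 13.8939, 2.0714, 11.7000)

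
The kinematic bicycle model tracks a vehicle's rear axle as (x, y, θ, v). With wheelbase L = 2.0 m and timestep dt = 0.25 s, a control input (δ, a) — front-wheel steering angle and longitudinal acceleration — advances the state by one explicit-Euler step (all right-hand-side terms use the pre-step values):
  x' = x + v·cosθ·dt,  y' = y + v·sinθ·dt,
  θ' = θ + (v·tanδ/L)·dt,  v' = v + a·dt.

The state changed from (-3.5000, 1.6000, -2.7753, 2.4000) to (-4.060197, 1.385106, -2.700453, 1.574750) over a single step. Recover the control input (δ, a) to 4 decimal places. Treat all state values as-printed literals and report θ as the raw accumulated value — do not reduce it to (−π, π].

δ = 0.2445, a = -3.3010

a = (v'−v)/dt = (-0.825250)/0.25 = -3.3010
Δθ = θ'−θ = 0.074847;  (v·dt/L) = 2.4000·0.25/2.0 = 0.300000
tan δ = Δθ·L/(v·dt) = 0.249490  →  δ = 0.2445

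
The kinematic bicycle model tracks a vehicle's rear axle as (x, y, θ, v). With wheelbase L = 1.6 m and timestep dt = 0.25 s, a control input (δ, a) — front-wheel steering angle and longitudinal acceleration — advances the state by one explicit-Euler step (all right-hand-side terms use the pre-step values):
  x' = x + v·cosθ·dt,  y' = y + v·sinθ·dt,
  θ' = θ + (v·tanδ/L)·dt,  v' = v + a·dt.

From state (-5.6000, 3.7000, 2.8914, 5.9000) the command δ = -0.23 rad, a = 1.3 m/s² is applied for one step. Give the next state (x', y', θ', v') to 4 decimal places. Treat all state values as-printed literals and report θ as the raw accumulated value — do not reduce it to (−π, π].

(-7.0291, 4.0652, 2.6755, 6.2250)

x' = -5.6000 + 5.9000·cos(2.8914)·0.25 = -7.0291
y' = 3.7000 + 5.9000·sin(2.8914)·0.25 = 4.0652
θ' = 2.8914 + (5.9000/1.6)·tan(-0.23)·0.25 = 2.6755
v' = 5.9000 + 1.3000·0.25 = 6.2250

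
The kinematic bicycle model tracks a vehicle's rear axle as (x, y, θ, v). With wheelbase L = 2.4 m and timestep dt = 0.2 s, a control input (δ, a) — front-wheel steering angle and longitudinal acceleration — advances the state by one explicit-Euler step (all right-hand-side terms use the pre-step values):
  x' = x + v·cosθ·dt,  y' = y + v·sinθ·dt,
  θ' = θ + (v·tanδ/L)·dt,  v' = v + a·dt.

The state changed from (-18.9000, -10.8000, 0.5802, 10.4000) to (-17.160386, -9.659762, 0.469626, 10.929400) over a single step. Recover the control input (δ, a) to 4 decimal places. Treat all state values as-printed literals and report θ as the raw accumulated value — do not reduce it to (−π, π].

δ = -0.1269, a = 2.6470

a = (v'−v)/dt = (0.529400)/0.2 = 2.6470
Δθ = θ'−θ = -0.110574;  (v·dt/L) = 10.4000·0.2/2.4 = 0.866667
tan δ = Δθ·L/(v·dt) = -0.127585  →  δ = -0.1269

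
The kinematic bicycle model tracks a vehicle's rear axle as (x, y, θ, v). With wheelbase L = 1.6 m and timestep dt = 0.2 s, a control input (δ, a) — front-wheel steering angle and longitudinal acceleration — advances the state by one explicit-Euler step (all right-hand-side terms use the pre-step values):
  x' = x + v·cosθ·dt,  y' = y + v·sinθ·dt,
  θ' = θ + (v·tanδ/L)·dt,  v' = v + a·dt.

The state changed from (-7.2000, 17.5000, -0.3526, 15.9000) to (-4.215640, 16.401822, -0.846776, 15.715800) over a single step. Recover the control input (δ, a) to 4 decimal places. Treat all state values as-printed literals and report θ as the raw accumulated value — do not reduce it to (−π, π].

δ = -0.2437, a = -0.9210

a = (v'−v)/dt = (-0.184200)/0.2 = -0.9210
Δθ = θ'−θ = -0.494176;  (v·dt/L) = 15.9000·0.2/1.6 = 1.987500
tan δ = Δθ·L/(v·dt) = -0.248642  →  δ = -0.2437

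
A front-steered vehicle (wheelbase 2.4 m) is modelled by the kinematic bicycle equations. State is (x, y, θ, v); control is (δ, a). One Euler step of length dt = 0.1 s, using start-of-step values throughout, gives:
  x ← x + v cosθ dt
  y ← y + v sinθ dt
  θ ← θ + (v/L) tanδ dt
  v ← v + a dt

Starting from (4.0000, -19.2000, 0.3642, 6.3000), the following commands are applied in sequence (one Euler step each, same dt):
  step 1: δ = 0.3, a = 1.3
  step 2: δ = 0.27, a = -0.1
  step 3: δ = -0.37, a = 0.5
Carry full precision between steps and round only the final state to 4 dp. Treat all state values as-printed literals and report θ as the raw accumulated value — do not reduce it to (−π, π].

after step 1 (δ=0.3, a=1.3): (4.588678, -18.975593, 0.445401, 6.430000)
after step 2 (δ=0.27, a=-0.1): (5.168945, -18.698576, 0.519549, 6.420000)
after step 3 (δ=-0.37, a=0.5): (5.726229, -18.379830, 0.415795, 6.470000)

(5.7262, -18.3798, 0.4158, 6.4700)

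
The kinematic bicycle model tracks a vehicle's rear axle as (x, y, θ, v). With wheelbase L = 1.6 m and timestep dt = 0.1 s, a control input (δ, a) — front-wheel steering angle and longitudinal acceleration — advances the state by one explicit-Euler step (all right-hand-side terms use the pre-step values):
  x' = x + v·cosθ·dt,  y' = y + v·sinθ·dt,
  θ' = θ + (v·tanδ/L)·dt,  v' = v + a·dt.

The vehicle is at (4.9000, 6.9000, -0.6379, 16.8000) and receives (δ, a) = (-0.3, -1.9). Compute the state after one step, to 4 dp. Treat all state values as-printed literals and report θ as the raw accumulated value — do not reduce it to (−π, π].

x' = 4.9000 + 16.8000·cos(-0.6379)·0.1 = 6.2496
y' = 6.9000 + 16.8000·sin(-0.6379)·0.1 = 5.8995
θ' = -0.6379 + (16.8000/1.6)·tan(-0.3)·0.1 = -0.9627
v' = 16.8000 − 1.9000·0.1 = 16.6100

(6.2496, 5.8995, -0.9627, 16.6100)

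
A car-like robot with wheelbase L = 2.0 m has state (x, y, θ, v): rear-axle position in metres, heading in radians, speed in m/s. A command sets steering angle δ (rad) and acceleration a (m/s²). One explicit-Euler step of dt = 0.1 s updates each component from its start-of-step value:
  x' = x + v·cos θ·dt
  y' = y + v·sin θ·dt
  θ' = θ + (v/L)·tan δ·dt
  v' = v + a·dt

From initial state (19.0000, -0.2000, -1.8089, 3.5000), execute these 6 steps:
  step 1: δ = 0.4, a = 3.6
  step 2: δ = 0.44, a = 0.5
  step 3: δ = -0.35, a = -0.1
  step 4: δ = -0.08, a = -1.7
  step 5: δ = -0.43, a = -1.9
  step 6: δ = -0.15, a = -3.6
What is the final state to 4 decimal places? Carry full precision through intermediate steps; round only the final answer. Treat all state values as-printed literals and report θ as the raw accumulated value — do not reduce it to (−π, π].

after step 1 (δ=0.4, a=3.6): (18.917449, -0.540125, -1.734911, 3.860000)
after step 2 (δ=0.44, a=0.5): (18.854385, -0.920939, -1.644051, 3.910000)
after step 3 (δ=-0.35, a=-0.1): (18.825768, -1.310890, -1.715414, 3.900000)
after step 4 (δ=-0.08, a=-1.7): (18.769563, -1.696819, -1.731047, 3.730000)
after step 5 (δ=-0.43, a=-1.9): (18.710045, -2.065040, -1.816580, 3.540000)
after step 6 (δ=-0.15, a=-3.6): (18.623911, -2.408401, -1.843331, 3.180000)

(18.6239, -2.4084, -1.8433, 3.1800)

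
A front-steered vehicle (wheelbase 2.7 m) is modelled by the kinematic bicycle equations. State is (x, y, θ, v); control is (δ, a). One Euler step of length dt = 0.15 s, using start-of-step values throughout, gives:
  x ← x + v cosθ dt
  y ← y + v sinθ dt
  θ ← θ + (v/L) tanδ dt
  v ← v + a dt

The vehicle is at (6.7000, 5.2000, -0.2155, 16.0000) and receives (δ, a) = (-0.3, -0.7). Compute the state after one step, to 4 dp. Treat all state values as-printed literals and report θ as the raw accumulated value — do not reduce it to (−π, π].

x' = 6.7000 + 16.0000·cos(-0.2155)·0.15 = 9.0445
y' = 5.2000 + 16.0000·sin(-0.2155)·0.15 = 4.6868
θ' = -0.2155 + (16.0000/2.7)·tan(-0.3)·0.15 = -0.4905
v' = 16.0000 − 0.7000·0.15 = 15.8950

(9.0445, 4.6868, -0.4905, 15.8950)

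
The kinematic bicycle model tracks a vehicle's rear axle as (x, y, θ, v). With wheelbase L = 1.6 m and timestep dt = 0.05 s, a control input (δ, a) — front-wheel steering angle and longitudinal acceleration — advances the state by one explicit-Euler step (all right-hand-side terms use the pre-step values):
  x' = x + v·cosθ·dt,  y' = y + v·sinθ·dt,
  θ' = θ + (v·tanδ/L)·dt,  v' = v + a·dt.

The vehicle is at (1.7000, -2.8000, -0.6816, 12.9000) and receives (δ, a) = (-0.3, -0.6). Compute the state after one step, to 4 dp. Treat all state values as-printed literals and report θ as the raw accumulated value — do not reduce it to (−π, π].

x' = 1.7000 + 12.9000·cos(-0.6816)·0.05 = 2.2009
y' = -2.8000 + 12.9000·sin(-0.6816)·0.05 = -3.2064
θ' = -0.6816 + (12.9000/1.6)·tan(-0.3)·0.05 = -0.8063
v' = 12.9000 − 0.6000·0.05 = 12.8700

(2.2009, -3.2064, -0.8063, 12.8700)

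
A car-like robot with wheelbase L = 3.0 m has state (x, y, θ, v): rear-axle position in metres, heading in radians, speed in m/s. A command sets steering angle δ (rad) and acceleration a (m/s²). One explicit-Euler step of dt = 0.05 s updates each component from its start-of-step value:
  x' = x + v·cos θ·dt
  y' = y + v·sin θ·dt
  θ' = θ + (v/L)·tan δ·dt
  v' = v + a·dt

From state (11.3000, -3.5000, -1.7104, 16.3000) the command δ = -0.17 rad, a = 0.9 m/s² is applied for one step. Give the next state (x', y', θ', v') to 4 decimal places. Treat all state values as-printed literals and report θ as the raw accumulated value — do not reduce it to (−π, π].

(11.1866, -4.3071, -1.7570, 16.3450)

x' = 11.3000 + 16.3000·cos(-1.7104)·0.05 = 11.1866
y' = -3.5000 + 16.3000·sin(-1.7104)·0.05 = -4.3071
θ' = -1.7104 + (16.3000/3.0)·tan(-0.17)·0.05 = -1.7570
v' = 16.3000 + 0.9000·0.05 = 16.3450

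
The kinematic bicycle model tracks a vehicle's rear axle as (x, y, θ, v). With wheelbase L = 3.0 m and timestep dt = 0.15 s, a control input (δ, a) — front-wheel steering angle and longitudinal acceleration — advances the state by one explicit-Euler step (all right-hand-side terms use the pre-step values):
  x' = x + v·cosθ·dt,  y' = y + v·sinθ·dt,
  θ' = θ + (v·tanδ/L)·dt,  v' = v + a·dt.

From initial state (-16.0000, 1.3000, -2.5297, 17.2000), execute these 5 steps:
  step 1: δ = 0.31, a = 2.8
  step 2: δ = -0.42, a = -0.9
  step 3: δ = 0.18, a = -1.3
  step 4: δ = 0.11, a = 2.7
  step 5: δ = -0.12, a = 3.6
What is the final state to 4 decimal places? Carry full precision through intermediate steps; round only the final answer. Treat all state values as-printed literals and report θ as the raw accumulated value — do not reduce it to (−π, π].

after step 1 (δ=0.31, a=2.8): (-18.111891, -0.181998, -2.254218, 17.620000)
after step 2 (δ=-0.42, a=-0.9): (-19.780814, -2.231423, -2.647649, 17.485000)
after step 3 (δ=0.18, a=-1.3): (-22.090066, -3.474875, -2.488562, 17.290000)
after step 4 (δ=0.11, a=2.7): (-24.149943, -5.050676, -2.393081, 17.695000)
after step 5 (δ=-0.12, a=3.6): (-26.094720, -6.857022, -2.499764, 18.235000)

(-26.0947, -6.8570, -2.4998, 18.2350)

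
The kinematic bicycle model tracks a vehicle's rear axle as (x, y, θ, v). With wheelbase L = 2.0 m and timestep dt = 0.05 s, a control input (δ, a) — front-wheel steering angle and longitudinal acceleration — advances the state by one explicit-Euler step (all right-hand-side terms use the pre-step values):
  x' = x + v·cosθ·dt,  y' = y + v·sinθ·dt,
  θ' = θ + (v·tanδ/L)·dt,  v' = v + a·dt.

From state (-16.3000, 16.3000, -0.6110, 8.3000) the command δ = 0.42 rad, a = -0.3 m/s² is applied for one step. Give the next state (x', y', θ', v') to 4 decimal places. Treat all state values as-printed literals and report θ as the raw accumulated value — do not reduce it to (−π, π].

x' = -16.3000 + 8.3000·cos(-0.6110)·0.05 = -15.9601
y' = 16.3000 + 8.3000·sin(-0.6110)·0.05 = 16.0619
θ' = -0.6110 + (8.3000/2.0)·tan(0.42)·0.05 = -0.5183
v' = 8.3000 − 0.3000·0.05 = 8.2850

(-15.9601, 16.0619, -0.5183, 8.2850)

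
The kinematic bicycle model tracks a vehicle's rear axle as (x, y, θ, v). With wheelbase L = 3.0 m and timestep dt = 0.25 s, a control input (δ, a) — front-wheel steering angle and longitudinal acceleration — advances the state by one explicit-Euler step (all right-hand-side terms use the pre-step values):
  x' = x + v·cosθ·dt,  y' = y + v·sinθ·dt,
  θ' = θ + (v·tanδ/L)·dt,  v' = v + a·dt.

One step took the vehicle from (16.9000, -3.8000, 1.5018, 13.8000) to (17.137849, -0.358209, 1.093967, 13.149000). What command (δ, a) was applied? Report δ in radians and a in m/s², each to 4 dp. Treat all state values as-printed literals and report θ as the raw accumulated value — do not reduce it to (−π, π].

a = (v'−v)/dt = (-0.651000)/0.25 = -2.6040
Δθ = θ'−θ = -0.407833;  (v·dt/L) = 13.8000·0.25/3.0 = 1.150000
tan δ = Δθ·L/(v·dt) = -0.354637  →  δ = -0.3408

δ = -0.3408, a = -2.6040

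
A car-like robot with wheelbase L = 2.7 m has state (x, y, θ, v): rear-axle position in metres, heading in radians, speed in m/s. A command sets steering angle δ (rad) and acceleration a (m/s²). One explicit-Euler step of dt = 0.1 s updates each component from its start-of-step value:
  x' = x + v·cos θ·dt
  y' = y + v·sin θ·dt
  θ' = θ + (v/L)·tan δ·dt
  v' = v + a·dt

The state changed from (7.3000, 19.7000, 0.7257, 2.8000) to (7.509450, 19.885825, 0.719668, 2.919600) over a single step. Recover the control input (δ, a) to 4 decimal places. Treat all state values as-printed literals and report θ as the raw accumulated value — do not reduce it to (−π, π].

δ = -0.0581, a = 1.1960

a = (v'−v)/dt = (0.119600)/0.1 = 1.1960
Δθ = θ'−θ = -0.006032;  (v·dt/L) = 2.8000·0.1/2.7 = 0.103704
tan δ = Δθ·L/(v·dt) = -0.058166  →  δ = -0.0581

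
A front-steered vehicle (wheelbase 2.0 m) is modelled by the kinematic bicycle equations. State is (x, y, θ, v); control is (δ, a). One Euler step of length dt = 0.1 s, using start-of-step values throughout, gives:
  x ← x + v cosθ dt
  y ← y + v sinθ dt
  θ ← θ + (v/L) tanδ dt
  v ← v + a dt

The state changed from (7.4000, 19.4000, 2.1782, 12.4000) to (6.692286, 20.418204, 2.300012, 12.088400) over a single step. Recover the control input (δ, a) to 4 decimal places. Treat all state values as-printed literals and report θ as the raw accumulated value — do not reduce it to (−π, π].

δ = 0.1940, a = -3.1160

a = (v'−v)/dt = (-0.311600)/0.1 = -3.1160
Δθ = θ'−θ = 0.121812;  (v·dt/L) = 12.4000·0.1/2.0 = 0.620000
tan δ = Δθ·L/(v·dt) = 0.196471  →  δ = 0.1940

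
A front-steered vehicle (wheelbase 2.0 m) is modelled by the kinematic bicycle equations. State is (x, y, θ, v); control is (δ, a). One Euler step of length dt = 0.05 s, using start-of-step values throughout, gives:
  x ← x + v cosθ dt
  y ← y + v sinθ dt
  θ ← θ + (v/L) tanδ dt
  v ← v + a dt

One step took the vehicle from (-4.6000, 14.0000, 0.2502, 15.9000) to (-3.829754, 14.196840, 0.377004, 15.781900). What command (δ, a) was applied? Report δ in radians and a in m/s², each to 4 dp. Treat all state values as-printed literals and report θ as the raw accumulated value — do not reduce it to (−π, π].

δ = 0.3088, a = -2.3620

a = (v'−v)/dt = (-0.118100)/0.05 = -2.3620
Δθ = θ'−θ = 0.126804;  (v·dt/L) = 15.9000·0.05/2.0 = 0.397500
tan δ = Δθ·L/(v·dt) = 0.319004  →  δ = 0.3088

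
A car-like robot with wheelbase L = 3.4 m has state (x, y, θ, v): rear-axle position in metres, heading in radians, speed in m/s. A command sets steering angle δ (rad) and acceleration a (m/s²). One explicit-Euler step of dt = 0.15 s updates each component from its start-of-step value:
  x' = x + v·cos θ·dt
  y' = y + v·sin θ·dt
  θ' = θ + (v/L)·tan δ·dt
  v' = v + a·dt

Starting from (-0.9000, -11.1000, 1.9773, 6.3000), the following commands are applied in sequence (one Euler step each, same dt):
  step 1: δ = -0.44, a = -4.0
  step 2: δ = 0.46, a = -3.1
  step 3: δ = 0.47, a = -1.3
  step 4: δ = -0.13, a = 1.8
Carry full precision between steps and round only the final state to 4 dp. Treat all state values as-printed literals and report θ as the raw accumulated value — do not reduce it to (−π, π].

(-2.1864, -8.0291, 2.0593, 5.3100)

after step 1 (δ=-0.44, a=-4.0): (-1.273653, -10.232009, 1.846451, 5.700000)
after step 2 (δ=0.46, a=-3.1): (-1.506364, -9.409288, 1.971041, 5.235000)
after step 3 (δ=0.47, a=-1.3): (-1.812332, -8.686100, 2.088359, 5.040000)
after step 4 (δ=-0.13, a=1.8): (-2.186374, -8.029115, 2.059289, 5.310000)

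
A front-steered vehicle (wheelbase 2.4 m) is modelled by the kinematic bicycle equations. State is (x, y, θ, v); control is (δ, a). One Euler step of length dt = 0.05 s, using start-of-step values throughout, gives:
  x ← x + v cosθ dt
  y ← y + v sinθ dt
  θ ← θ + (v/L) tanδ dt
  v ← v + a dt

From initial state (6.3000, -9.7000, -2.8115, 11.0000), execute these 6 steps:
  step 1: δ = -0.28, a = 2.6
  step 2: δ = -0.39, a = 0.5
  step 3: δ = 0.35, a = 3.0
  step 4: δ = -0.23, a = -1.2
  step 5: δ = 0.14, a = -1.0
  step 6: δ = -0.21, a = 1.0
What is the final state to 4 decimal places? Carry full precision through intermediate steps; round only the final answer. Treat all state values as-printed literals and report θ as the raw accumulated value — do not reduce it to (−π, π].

(3.0495, -10.4986, -2.9597, 11.2450)

after step 1 (δ=-0.28, a=2.6): (5.779693, -9.878272, -2.877398, 11.130000)
after step 2 (δ=-0.39, a=0.5): (5.242502, -10.023592, -2.972711, 11.155000)
after step 3 (δ=0.35, a=3.0): (4.692687, -10.117338, -2.887880, 11.305000)
after step 4 (δ=-0.23, a=-1.2): (4.145532, -10.259216, -2.943026, 11.245000)
after step 5 (δ=0.14, a=-1.0): (3.594330, -10.370128, -2.910012, 11.195000)
after step 6 (δ=-0.21, a=1.0): (3.049523, -10.498600, -2.959723, 11.245000)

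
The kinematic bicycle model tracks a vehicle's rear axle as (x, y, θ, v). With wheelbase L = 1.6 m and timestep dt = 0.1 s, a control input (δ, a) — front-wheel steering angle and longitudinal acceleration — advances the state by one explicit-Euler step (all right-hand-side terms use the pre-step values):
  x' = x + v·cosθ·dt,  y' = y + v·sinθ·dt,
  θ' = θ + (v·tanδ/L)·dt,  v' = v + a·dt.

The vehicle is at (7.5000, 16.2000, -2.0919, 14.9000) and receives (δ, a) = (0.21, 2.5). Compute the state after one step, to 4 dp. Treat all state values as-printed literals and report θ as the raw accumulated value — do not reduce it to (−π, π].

x' = 7.5000 + 14.9000·cos(-2.0919)·0.1 = 6.7582
y' = 16.2000 + 14.9000·sin(-2.0919)·0.1 = 14.9078
θ' = -2.0919 + (14.9000/1.6)·tan(0.21)·0.1 = -1.8934
v' = 14.9000 + 2.5000·0.1 = 15.1500

(6.7582, 14.9078, -1.8934, 15.1500)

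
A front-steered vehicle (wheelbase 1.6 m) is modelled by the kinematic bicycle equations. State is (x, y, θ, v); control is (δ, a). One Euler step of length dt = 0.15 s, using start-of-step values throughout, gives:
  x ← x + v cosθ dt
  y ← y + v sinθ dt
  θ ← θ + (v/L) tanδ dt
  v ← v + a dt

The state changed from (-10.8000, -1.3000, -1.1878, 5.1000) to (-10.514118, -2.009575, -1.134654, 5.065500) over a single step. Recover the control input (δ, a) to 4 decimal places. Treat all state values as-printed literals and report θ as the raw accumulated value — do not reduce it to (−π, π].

δ = 0.1107, a = -0.2300

a = (v'−v)/dt = (-0.034500)/0.15 = -0.2300
Δθ = θ'−θ = 0.053146;  (v·dt/L) = 5.1000·0.15/1.6 = 0.478125
tan δ = Δθ·L/(v·dt) = 0.111155  →  δ = 0.1107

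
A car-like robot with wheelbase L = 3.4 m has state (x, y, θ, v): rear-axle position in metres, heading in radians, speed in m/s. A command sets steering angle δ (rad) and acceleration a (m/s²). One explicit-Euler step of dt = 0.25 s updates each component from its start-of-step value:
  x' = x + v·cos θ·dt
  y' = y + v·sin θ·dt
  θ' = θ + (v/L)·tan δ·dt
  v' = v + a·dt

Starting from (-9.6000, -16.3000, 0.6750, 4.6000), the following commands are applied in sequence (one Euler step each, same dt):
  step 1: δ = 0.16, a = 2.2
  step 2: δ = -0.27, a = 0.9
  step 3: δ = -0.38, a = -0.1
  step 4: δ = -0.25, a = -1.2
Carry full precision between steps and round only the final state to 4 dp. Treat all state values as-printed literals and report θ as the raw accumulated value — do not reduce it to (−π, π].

after step 1 (δ=0.16, a=2.2): (-8.702187, -15.581368, 0.729584, 5.150000)
after step 2 (δ=-0.27, a=0.9): (-7.742418, -14.723172, 0.624782, 5.375000)
after step 3 (δ=-0.38, a=-0.1): (-6.652515, -13.937185, 0.466926, 5.350000)
after step 4 (δ=-0.25, a=-1.2): (-5.458187, -13.335118, 0.366479, 5.050000)

(-5.4582, -13.3351, 0.3665, 5.0500)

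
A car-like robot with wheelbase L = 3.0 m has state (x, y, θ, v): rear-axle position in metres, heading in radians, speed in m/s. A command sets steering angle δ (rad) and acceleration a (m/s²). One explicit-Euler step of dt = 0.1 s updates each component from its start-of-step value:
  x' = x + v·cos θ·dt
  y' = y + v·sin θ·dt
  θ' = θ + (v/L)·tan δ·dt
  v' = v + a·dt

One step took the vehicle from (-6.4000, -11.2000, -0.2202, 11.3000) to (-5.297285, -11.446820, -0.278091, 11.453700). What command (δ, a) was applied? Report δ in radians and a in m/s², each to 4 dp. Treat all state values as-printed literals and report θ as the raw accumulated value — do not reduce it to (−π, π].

a = (v'−v)/dt = (0.153700)/0.1 = 1.5370
Δθ = θ'−θ = -0.057891;  (v·dt/L) = 11.3000·0.1/3.0 = 0.376667
tan δ = Δθ·L/(v·dt) = -0.153693  →  δ = -0.1525

δ = -0.1525, a = 1.5370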